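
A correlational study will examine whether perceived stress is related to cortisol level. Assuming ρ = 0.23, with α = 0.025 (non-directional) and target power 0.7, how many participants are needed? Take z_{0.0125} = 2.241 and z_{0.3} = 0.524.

Fisher's z: C = ½·ln((1+r)/(1−r)) = ½·ln(1.5974) = 0.2342.
n = ((z_{α/2} + z_β)/C)² + 3.
(2.241 + 0.524) / 0.2342 = 2.765 / 0.2342 = 11.806.
n = 11.806² + 3 = 139.39 + 3 = 142.4.
Round up.

n = 143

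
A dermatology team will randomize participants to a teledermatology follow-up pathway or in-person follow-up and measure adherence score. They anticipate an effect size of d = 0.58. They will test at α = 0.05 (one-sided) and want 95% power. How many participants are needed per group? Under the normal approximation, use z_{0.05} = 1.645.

For two independent groups with equal n: n = 2·((z_{α} + z_β) / d)².
z_{α} + z_β = 1.645 + 1.645 = 3.290.
n = 2 × (3.290 / 0.58)² = 2 × 5.672² = 2 × 32.18 = 64.4.
Round up to the next whole participant.

n = 65 per group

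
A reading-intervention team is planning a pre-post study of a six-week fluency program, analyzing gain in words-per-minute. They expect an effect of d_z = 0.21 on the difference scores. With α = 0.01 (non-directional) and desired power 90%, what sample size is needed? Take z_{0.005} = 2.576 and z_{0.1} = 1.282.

n = 338 pairs

For a paired (one-sample on differences) test: n = ((z_{α/2} + z_β) / d)².
z_{α/2} + z_β = 2.576 + 1.282 = 3.858.
n = (3.858 / 0.21)² = 18.371² = 337.51.
Round up.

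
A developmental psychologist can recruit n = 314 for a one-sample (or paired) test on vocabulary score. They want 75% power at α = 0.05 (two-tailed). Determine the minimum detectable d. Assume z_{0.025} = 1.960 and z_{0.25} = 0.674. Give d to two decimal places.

For a single sample (or paired design) of n = 314: d_min = (z_{α/2} + z_β)/√n.
z-sum = 1.960 + 0.674 = 2.634.
d_min = 2.634 / √314 = 2.634 / 17.720 = 0.149.

d_min ≈ 0.15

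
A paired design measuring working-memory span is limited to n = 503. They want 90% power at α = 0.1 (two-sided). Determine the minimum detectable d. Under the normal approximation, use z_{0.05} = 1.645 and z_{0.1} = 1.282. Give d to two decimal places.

For a single sample (or paired design) of n = 503: d_min = (z_{α/2} + z_β)/√n.
z-sum = 1.645 + 1.282 = 2.927.
d_min = 2.927 / √503 = 2.927 / 22.428 = 0.131.

d_min ≈ 0.13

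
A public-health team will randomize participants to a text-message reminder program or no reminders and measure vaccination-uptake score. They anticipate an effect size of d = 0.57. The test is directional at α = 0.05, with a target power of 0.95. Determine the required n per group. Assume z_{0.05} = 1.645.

n = 67 per group

For two independent groups with equal n: n = 2·((z_{α} + z_β) / d)².
z_{α} + z_β = 1.645 + 1.645 = 3.290.
n = 2 × (3.290 / 0.57)² = 2 × 5.772² = 2 × 33.32 = 66.6.
Round up to the next whole participant.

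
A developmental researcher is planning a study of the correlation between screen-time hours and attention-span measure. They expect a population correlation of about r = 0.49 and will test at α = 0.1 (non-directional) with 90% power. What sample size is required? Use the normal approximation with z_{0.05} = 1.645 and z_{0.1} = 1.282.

n = 33

Fisher's z: C = ½·ln((1+r)/(1−r)) = ½·ln(2.9216) = 0.5361.
n = ((z_{α/2} + z_β)/C)² + 3.
(1.645 + 1.282) / 0.5361 = 2.927 / 0.5361 = 5.460.
n = 5.460² + 3 = 29.81 + 3 = 32.8.
Round up.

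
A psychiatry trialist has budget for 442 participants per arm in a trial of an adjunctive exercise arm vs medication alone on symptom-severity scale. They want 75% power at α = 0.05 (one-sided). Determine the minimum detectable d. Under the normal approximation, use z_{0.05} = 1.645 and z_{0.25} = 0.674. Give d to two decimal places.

For two independent groups of n = 442 each: d_min = (z_{α} + z_β)·√(2/n).
z-sum = 1.645 + 0.674 = 2.319.
d_min = 2.319 × √(2/442) = 2.319 × 0.0673 = 0.156.

d_min ≈ 0.16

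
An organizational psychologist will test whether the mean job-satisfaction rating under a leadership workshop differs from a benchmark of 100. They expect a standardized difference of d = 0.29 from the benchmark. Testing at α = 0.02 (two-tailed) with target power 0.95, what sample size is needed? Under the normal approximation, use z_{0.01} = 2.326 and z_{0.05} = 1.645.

n = 188

For a one-sample test: n = ((z_{α/2} + z_β) / d)².
z_{α/2} + z_β = 2.326 + 1.645 = 3.971.
n = (3.971 / 0.29)² = 13.693² = 187.50.
Round up.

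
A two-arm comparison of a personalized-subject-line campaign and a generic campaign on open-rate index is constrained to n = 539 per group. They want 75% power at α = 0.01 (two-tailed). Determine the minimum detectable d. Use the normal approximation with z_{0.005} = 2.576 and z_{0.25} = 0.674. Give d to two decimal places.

d_min ≈ 0.20

For two independent groups of n = 539 each: d_min = (z_{α/2} + z_β)·√(2/n).
z-sum = 2.576 + 0.674 = 3.250.
d_min = 3.250 × √(2/539) = 3.250 × 0.0609 = 0.198.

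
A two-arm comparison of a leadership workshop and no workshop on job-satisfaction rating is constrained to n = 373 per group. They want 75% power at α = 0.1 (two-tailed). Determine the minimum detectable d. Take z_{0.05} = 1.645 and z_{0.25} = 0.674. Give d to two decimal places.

d_min ≈ 0.17

For two independent groups of n = 373 each: d_min = (z_{α/2} + z_β)·√(2/n).
z-sum = 1.645 + 0.674 = 2.319.
d_min = 2.319 × √(2/373) = 2.319 × 0.0732 = 0.170.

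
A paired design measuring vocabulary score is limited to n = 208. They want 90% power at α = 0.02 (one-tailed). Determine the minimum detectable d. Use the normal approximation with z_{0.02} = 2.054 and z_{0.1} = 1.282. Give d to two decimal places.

For a single sample (or paired design) of n = 208: d_min = (z_{α} + z_β)/√n.
z-sum = 2.054 + 1.282 = 3.336.
d_min = 3.336 / √208 = 3.336 / 14.422 = 0.231.

d_min ≈ 0.23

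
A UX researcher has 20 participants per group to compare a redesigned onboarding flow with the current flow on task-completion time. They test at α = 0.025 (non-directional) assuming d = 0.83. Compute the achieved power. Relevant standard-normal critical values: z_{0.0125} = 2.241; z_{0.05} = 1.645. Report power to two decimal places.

For two equal groups, power = Φ(d·√(n/2) − z_{α/2}).
d·√(n/2) = 0.83 × √(20/2) = 0.83 × 3.162 = 2.625.
z_β = 2.625 − 2.241 = 0.384.
Power = Φ(0.384) = 0.649.

power ≈ 0.65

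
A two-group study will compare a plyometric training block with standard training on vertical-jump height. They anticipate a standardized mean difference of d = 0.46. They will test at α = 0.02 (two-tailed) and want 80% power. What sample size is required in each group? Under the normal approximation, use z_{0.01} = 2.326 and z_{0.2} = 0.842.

n = 95 per group

For two independent groups with equal n: n = 2·((z_{α/2} + z_β) / d)².
z_{α/2} + z_β = 2.326 + 0.842 = 3.168.
n = 2 × (3.168 / 0.46)² = 2 × 6.887² = 2 × 47.43 = 94.9.
Round up to the next whole participant.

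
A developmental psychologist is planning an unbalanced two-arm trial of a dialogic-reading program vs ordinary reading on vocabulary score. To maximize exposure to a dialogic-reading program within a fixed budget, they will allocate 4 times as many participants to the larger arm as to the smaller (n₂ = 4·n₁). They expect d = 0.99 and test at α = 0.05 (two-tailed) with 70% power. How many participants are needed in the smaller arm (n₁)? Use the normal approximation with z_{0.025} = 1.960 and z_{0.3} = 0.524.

With allocation ratio k = n₂/n₁ = 4, Var(x̄₁−x̄₂) = σ²(1/n₁ + 1/(k·n₁)) = σ²·(k+1)/(k·n₁).
So n₁ = (1 + 1/k)·((z_{α/2} + z_β)/d)² = 1.250 × (2.484/0.99)².
n₁ = 1.250 × 6.30 = 7.9.
Round up: n₁ = 8, giving n₂ = 4 × 8 = 32.

n₁ = 8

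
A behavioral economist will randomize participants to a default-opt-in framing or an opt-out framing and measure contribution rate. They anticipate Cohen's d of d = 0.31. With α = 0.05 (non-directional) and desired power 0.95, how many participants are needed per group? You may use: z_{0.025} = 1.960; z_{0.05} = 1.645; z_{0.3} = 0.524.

For two independent groups with equal n: n = 2·((z_{α/2} + z_β) / d)².
z_{α/2} + z_β = 1.960 + 1.645 = 3.605.
n = 2 × (3.605 / 0.31)² = 2 × 11.629² = 2 × 135.23 = 270.5.
Round up to the next whole participant.

n = 271 per group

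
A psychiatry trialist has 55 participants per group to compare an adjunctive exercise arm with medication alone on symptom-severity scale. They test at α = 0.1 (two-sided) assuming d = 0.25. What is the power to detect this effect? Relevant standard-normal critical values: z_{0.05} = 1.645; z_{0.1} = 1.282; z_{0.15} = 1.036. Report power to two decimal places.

power ≈ 0.37

For two equal groups, power = Φ(d·√(n/2) − z_{α/2}).
d·√(n/2) = 0.25 × √(55/2) = 0.25 × 5.244 = 1.311.
z_β = 1.311 − 1.645 = -0.334.
Power = Φ(-0.334) = 0.369.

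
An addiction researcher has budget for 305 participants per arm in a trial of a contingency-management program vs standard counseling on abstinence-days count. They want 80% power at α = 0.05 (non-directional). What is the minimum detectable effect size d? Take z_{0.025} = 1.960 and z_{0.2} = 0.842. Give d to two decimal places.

d_min ≈ 0.23

For two independent groups of n = 305 each: d_min = (z_{α/2} + z_β)·√(2/n).
z-sum = 1.960 + 0.842 = 2.802.
d_min = 2.802 × √(2/305) = 2.802 × 0.0810 = 0.227.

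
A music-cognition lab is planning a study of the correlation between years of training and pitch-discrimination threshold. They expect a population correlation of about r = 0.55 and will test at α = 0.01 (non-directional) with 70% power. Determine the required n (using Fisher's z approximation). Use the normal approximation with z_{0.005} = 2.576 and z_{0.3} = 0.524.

n = 29

Fisher's z: C = ½·ln((1+r)/(1−r)) = ½·ln(3.4444) = 0.6184.
n = ((z_{α/2} + z_β)/C)² + 3.
(2.576 + 0.524) / 0.6184 = 3.100 / 0.6184 = 5.013.
n = 5.013² + 3 = 25.13 + 3 = 28.1.
Round up.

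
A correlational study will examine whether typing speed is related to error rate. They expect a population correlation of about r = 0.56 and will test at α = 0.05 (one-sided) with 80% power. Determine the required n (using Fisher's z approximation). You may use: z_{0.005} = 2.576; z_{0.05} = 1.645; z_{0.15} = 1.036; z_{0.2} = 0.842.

n = 19

Fisher's z: C = ½·ln((1+r)/(1−r)) = ½·ln(3.5455) = 0.6328.
n = ((z_{α} + z_β)/C)² + 3.
(1.645 + 0.842) / 0.6328 = 2.487 / 0.6328 = 3.930.
n = 3.930² + 3 = 15.45 + 3 = 18.4.
Round up.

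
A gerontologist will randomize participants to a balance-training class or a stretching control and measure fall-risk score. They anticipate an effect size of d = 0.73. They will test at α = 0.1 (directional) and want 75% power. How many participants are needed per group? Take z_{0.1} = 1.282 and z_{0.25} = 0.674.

For two independent groups with equal n: n = 2·((z_{α} + z_β) / d)².
z_{α} + z_β = 1.282 + 0.674 = 1.956.
n = 2 × (1.956 / 0.73)² = 2 × 2.679² = 2 × 7.18 = 14.4.
Round up to the next whole participant.

n = 15 per group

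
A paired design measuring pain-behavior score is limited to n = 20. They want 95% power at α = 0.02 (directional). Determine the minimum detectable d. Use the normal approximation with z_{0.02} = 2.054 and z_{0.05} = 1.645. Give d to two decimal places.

d_min ≈ 0.83

For a single sample (or paired design) of n = 20: d_min = (z_{α} + z_β)/√n.
z-sum = 2.054 + 1.645 = 3.699.
d_min = 3.699 / √20 = 3.699 / 4.472 = 0.827.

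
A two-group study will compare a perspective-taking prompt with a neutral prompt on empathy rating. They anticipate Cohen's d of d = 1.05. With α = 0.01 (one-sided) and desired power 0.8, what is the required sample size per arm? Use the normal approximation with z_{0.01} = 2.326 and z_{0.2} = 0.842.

n = 19 per group

For two independent groups with equal n: n = 2·((z_{α} + z_β) / d)².
z_{α} + z_β = 2.326 + 0.842 = 3.168.
n = 2 × (3.168 / 1.05)² = 2 × 3.017² = 2 × 9.10 = 18.2.
Round up to the next whole participant.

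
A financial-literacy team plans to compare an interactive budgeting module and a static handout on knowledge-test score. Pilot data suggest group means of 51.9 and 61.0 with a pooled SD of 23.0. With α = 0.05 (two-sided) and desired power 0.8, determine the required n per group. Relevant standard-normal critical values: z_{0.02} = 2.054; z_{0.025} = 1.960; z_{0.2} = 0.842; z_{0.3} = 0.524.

n = 101 per group

Cohen's d = |M₁ − M₂| / SD_pooled = |51.9 − 61.0| / 23.0 = 9.1 / 23.0 = 0.396.
For two independent groups with equal n: n = 2·((z_{α/2} + z_β) / d)².
z_{α/2} + z_β = 1.960 + 0.842 = 2.802.
n = 2 × (2.802 / 0.396)² = 2 × 7.076² = 2 × 50.07 = 100.1.
Round up to the next whole participant.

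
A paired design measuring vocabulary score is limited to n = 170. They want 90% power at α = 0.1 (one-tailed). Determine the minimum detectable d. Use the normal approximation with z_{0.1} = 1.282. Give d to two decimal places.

d_min ≈ 0.20

For a single sample (or paired design) of n = 170: d_min = (z_{α} + z_β)/√n.
z-sum = 1.282 + 1.282 = 2.564.
d_min = 2.564 / √170 = 2.564 / 13.038 = 0.197.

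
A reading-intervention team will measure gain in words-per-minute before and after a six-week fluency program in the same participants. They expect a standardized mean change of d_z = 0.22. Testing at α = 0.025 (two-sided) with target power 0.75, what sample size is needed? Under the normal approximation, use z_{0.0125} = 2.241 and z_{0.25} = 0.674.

For a paired (one-sample on differences) test: n = ((z_{α/2} + z_β) / d)².
z_{α/2} + z_β = 2.241 + 0.674 = 2.915.
n = (2.915 / 0.22)² = 13.250² = 175.56.
Round up.

n = 176 pairs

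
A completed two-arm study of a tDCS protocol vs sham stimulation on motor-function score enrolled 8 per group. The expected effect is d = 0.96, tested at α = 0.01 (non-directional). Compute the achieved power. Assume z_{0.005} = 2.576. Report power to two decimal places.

power ≈ 0.26

For two equal groups, power = Φ(d·√(n/2) − z_{α/2}).
d·√(n/2) = 0.96 × √(8/2) = 0.96 × 2.000 = 1.920.
z_β = 1.920 − 2.576 = -0.656.
Power = Φ(-0.656) = 0.256.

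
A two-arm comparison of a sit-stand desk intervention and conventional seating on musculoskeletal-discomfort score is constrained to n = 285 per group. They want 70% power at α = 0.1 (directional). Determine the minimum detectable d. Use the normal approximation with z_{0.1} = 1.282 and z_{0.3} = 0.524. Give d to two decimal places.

For two independent groups of n = 285 each: d_min = (z_{α} + z_β)·√(2/n).
z-sum = 1.282 + 0.524 = 1.806.
d_min = 1.806 × √(2/285) = 1.806 × 0.0838 = 0.151.

d_min ≈ 0.15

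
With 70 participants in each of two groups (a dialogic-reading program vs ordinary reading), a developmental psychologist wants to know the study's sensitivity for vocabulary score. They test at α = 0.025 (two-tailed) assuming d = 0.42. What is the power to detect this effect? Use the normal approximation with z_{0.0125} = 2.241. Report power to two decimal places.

power ≈ 0.60

For two equal groups, power = Φ(d·√(n/2) − z_{α/2}).
d·√(n/2) = 0.42 × √(70/2) = 0.42 × 5.916 = 2.485.
z_β = 2.485 − 2.241 = 0.244.
Power = Φ(0.244) = 0.596.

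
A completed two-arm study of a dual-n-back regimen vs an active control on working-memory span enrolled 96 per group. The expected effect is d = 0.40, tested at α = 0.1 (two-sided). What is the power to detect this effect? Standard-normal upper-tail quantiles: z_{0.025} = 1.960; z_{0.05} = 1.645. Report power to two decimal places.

For two equal groups, power = Φ(d·√(n/2) − z_{α/2}).
d·√(n/2) = 0.40 × √(96/2) = 0.40 × 6.928 = 2.771.
z_β = 2.771 − 1.645 = 1.126.
Power = Φ(1.126) = 0.870.

power ≈ 0.87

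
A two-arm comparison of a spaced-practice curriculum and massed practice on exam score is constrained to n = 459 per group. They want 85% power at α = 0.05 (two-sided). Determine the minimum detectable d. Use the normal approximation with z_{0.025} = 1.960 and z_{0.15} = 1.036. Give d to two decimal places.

d_min ≈ 0.20

For two independent groups of n = 459 each: d_min = (z_{α/2} + z_β)·√(2/n).
z-sum = 1.960 + 1.036 = 2.996.
d_min = 2.996 × √(2/459) = 2.996 × 0.0660 = 0.198.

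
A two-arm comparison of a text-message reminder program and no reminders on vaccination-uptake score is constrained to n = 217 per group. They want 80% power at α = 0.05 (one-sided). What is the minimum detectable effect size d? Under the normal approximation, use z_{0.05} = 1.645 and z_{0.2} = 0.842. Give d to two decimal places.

For two independent groups of n = 217 each: d_min = (z_{α} + z_β)·√(2/n).
z-sum = 1.645 + 0.842 = 2.487.
d_min = 2.487 × √(2/217) = 2.487 × 0.0960 = 0.239.

d_min ≈ 0.24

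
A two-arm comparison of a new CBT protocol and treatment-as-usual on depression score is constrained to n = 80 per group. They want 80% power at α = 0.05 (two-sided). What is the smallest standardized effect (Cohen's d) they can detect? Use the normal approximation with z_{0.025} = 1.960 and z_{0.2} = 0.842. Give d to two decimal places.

d_min ≈ 0.44

For two independent groups of n = 80 each: d_min = (z_{α/2} + z_β)·√(2/n).
z-sum = 1.960 + 0.842 = 2.802.
d_min = 2.802 × √(2/80) = 2.802 × 0.1581 = 0.443.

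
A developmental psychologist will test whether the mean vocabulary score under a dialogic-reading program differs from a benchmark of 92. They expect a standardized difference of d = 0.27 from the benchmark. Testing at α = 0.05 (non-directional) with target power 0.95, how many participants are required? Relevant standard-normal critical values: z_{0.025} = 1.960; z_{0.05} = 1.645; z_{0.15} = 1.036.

For a one-sample test: n = ((z_{α/2} + z_β) / d)².
z_{α/2} + z_β = 1.960 + 1.645 = 3.605.
n = (3.605 / 0.27)² = 13.352² = 178.27.
Round up.

n = 179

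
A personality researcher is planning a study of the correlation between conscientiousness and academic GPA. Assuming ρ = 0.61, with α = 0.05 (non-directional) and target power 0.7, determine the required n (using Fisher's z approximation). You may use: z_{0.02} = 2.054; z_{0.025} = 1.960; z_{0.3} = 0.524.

Fisher's z: C = ½·ln((1+r)/(1−r)) = ½·ln(4.1282) = 0.7089.
n = ((z_{α/2} + z_β)/C)² + 3.
(1.960 + 0.524) / 0.7089 = 2.484 / 0.7089 = 3.504.
n = 3.504² + 3 = 12.28 + 3 = 15.3.
Round up.

n = 16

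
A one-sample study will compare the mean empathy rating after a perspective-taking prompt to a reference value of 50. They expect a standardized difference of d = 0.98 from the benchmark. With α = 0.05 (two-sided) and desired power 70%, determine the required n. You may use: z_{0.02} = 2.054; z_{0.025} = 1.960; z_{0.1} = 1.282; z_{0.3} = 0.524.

n = 7

For a one-sample test: n = ((z_{α/2} + z_β) / d)².
z_{α/2} + z_β = 1.960 + 0.524 = 2.484.
n = (2.484 / 0.98)² = 2.535² = 6.42.
Round up.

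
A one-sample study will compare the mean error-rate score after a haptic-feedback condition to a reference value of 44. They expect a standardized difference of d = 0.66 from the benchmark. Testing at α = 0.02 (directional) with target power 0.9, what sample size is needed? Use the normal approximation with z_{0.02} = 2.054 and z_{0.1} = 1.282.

n = 26

For a one-sample test: n = ((z_{α} + z_β) / d)².
z_{α} + z_β = 2.054 + 1.282 = 3.336.
n = (3.336 / 0.66)² = 5.055² = 25.55.
Round up.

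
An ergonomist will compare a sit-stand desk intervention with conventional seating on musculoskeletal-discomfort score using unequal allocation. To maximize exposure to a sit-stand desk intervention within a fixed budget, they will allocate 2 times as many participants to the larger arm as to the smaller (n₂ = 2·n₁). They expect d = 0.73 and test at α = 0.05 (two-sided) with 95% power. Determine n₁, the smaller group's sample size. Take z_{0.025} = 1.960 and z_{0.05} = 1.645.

With allocation ratio k = n₂/n₁ = 2, Var(x̄₁−x̄₂) = σ²(1/n₁ + 1/(k·n₁)) = σ²·(k+1)/(k·n₁).
So n₁ = (1 + 1/k)·((z_{α/2} + z_β)/d)² = 1.500 × (3.605/0.73)².
n₁ = 1.500 × 24.39 = 36.6.
Round up: n₁ = 37, giving n₂ = 2 × 37 = 74.

n₁ = 37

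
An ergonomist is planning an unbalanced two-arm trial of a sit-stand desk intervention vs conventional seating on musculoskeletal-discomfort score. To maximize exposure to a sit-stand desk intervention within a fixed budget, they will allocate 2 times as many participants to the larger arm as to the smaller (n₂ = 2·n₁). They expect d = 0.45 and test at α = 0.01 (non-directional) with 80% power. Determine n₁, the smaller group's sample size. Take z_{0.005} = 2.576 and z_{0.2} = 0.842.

n₁ = 87

With allocation ratio k = n₂/n₁ = 2, Var(x̄₁−x̄₂) = σ²(1/n₁ + 1/(k·n₁)) = σ²·(k+1)/(k·n₁).
So n₁ = (1 + 1/k)·((z_{α/2} + z_β)/d)² = 1.500 × (3.418/0.45)².
n₁ = 1.500 × 57.69 = 86.5.
Round up: n₁ = 87, giving n₂ = 2 × 87 = 174.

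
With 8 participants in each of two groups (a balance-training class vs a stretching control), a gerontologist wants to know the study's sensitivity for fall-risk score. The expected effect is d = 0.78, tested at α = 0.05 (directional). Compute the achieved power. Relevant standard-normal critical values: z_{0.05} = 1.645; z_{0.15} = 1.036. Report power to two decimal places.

For two equal groups, power = Φ(d·√(n/2) − z_{α}).
d·√(n/2) = 0.78 × √(8/2) = 0.78 × 2.000 = 1.560.
z_β = 1.560 − 1.645 = -0.085.
Power = Φ(-0.085) = 0.466.

power ≈ 0.47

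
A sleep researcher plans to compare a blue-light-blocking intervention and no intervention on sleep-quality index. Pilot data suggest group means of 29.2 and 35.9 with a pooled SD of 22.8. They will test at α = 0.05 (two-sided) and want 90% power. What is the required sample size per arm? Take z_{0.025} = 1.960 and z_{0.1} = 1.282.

n = 244 per group

Cohen's d = |M₁ − M₂| / SD_pooled = |29.2 − 35.9| / 22.8 = 6.7 / 22.8 = 0.294.
For two independent groups with equal n: n = 2·((z_{α/2} + z_β) / d)².
z_{α/2} + z_β = 1.960 + 1.282 = 3.242.
n = 2 × (3.242 / 0.294)² = 2 × 11.027² = 2 × 121.60 = 243.2.
Round up to the next whole participant.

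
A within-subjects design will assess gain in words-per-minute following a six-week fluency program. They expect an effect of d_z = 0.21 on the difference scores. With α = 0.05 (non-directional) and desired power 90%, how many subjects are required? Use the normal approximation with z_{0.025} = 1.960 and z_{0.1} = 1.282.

For a paired (one-sample on differences) test: n = ((z_{α/2} + z_β) / d)².
z_{α/2} + z_β = 1.960 + 1.282 = 3.242.
n = (3.242 / 0.21)² = 15.438² = 238.33.
Round up.

n = 239 pairs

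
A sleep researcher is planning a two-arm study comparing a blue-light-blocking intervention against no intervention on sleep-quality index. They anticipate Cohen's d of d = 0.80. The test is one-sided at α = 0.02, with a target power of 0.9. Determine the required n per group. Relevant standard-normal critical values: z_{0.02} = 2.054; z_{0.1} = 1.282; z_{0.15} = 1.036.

n = 35 per group

For two independent groups with equal n: n = 2·((z_{α} + z_β) / d)².
z_{α} + z_β = 2.054 + 1.282 = 3.336.
n = 2 × (3.336 / 0.80)² = 2 × 4.170² = 2 × 17.39 = 34.8.
Round up to the next whole participant.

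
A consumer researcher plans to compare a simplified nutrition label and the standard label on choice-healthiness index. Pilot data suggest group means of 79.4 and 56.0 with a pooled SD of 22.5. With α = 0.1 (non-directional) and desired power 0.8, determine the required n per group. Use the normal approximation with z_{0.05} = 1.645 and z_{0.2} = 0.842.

n = 12 per group

Cohen's d = |M₁ − M₂| / SD_pooled = |79.4 − 56.0| / 22.5 = 23.4 / 22.5 = 1.040.
For two independent groups with equal n: n = 2·((z_{α/2} + z_β) / d)².
z_{α/2} + z_β = 1.645 + 0.842 = 2.487.
n = 2 × (2.487 / 1.040)² = 2 × 2.391² = 2 × 5.72 = 11.4.
Round up to the next whole participant.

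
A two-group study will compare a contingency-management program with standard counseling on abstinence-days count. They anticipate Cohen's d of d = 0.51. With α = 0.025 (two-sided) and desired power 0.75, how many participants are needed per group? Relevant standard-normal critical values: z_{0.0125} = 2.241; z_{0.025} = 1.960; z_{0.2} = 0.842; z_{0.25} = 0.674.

For two independent groups with equal n: n = 2·((z_{α/2} + z_β) / d)².
z_{α/2} + z_β = 2.241 + 0.674 = 2.915.
n = 2 × (2.915 / 0.51)² = 2 × 5.716² = 2 × 32.67 = 65.3.
Round up to the next whole participant.

n = 66 per group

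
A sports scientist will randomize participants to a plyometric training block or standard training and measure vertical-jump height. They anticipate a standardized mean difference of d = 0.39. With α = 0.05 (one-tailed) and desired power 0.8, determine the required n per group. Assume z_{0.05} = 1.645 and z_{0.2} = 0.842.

For two independent groups with equal n: n = 2·((z_{α} + z_β) / d)².
z_{α} + z_β = 1.645 + 0.842 = 2.487.
n = 2 × (2.487 / 0.39)² = 2 × 6.377² = 2 × 40.67 = 81.3.
Round up to the next whole participant.

n = 82 per group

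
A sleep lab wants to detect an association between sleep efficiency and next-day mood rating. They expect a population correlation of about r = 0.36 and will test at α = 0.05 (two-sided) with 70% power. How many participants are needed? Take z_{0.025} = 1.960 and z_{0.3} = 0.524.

n = 47

Fisher's z: C = ½·ln((1+r)/(1−r)) = ½·ln(2.1250) = 0.3769.
n = ((z_{α/2} + z_β)/C)² + 3.
(1.960 + 0.524) / 0.3769 = 2.484 / 0.3769 = 6.591.
n = 6.591² + 3 = 43.44 + 3 = 46.4.
Round up.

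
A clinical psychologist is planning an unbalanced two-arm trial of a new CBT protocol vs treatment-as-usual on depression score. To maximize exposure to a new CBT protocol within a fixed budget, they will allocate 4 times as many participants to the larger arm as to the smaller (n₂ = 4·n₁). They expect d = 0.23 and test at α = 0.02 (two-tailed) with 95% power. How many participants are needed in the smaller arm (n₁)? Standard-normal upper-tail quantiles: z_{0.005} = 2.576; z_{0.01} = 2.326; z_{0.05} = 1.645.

With allocation ratio k = n₂/n₁ = 4, Var(x̄₁−x̄₂) = σ²(1/n₁ + 1/(k·n₁)) = σ²·(k+1)/(k·n₁).
So n₁ = (1 + 1/k)·((z_{α/2} + z_β)/d)² = 1.250 × (3.971/0.23)².
n₁ = 1.250 × 298.09 = 372.6.
Round up: n₁ = 373, giving n₂ = 4 × 373 = 1492.

n₁ = 373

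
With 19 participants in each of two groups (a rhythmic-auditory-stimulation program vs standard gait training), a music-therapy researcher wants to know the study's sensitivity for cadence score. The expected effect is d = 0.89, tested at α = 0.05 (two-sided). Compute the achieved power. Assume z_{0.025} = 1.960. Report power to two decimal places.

power ≈ 0.78

For two equal groups, power = Φ(d·√(n/2) − z_{α/2}).
d·√(n/2) = 0.89 × √(19/2) = 0.89 × 3.082 = 2.743.
z_β = 2.743 − 1.960 = 0.783.
Power = Φ(0.783) = 0.783.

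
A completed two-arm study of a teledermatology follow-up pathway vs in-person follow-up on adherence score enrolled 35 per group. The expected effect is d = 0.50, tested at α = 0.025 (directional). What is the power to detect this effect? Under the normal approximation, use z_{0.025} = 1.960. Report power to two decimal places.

power ≈ 0.55

For two equal groups, power = Φ(d·√(n/2) − z_{α}).
d·√(n/2) = 0.50 × √(35/2) = 0.50 × 4.183 = 2.092.
z_β = 2.092 − 1.960 = 0.132.
Power = Φ(0.132) = 0.552.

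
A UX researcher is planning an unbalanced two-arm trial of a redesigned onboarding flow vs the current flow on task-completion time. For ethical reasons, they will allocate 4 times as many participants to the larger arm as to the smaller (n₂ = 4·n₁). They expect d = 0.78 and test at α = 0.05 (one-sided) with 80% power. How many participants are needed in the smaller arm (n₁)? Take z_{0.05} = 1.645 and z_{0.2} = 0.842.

n₁ = 13

With allocation ratio k = n₂/n₁ = 4, Var(x̄₁−x̄₂) = σ²(1/n₁ + 1/(k·n₁)) = σ²·(k+1)/(k·n₁).
So n₁ = (1 + 1/k)·((z_{α} + z_β)/d)² = 1.250 × (2.487/0.78)².
n₁ = 1.250 × 10.17 = 12.7.
Round up: n₁ = 13, giving n₂ = 4 × 13 = 52.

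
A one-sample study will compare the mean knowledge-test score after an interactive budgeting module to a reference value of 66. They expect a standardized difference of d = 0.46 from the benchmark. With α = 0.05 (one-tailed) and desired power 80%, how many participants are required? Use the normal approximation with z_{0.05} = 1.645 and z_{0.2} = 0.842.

n = 30

For a one-sample test: n = ((z_{α} + z_β) / d)².
z_{α} + z_β = 1.645 + 0.842 = 2.487.
n = (2.487 / 0.46)² = 5.407² = 29.23.
Round up.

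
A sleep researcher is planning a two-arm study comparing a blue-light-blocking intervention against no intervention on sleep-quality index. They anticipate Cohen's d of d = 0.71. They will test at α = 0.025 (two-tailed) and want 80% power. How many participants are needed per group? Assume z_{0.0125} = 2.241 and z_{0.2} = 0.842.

n = 38 per group

For two independent groups with equal n: n = 2·((z_{α/2} + z_β) / d)².
z_{α/2} + z_β = 2.241 + 0.842 = 3.083.
n = 2 × (3.083 / 0.71)² = 2 × 4.342² = 2 × 18.86 = 37.7.
Round up to the next whole participant.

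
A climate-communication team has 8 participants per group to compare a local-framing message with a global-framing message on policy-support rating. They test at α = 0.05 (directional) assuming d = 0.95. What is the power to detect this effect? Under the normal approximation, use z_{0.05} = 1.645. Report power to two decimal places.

For two equal groups, power = Φ(d·√(n/2) − z_{α}).
d·√(n/2) = 0.95 × √(8/2) = 0.95 × 2.000 = 1.900.
z_β = 1.900 − 1.645 = 0.255.
Power = Φ(0.255) = 0.601.

power ≈ 0.60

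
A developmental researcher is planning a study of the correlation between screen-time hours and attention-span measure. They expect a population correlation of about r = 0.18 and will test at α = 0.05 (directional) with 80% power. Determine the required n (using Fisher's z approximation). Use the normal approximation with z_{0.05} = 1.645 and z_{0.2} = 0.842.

n = 190

Fisher's z: C = ½·ln((1+r)/(1−r)) = ½·ln(1.4390) = 0.1820.
n = ((z_{α} + z_β)/C)² + 3.
(1.645 + 0.842) / 0.1820 = 2.487 / 0.1820 = 13.665.
n = 13.665² + 3 = 186.73 + 3 = 189.7.
Round up.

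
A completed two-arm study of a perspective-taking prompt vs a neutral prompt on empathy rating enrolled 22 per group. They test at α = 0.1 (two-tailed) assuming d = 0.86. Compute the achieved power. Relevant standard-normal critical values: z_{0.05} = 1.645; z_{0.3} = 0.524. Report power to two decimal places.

For two equal groups, power = Φ(d·√(n/2) − z_{α/2}).
d·√(n/2) = 0.86 × √(22/2) = 0.86 × 3.317 = 2.852.
z_β = 2.852 − 1.645 = 1.207.
Power = Φ(1.207) = 0.886.

power ≈ 0.89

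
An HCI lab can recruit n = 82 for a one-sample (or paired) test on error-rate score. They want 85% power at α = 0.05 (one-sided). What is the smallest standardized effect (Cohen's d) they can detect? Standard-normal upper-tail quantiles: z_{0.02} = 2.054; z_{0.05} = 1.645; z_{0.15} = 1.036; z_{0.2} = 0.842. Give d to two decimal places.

For a single sample (or paired design) of n = 82: d_min = (z_{α} + z_β)/√n.
z-sum = 1.645 + 1.036 = 2.681.
d_min = 2.681 / √82 = 2.681 / 9.055 = 0.296.

d_min ≈ 0.30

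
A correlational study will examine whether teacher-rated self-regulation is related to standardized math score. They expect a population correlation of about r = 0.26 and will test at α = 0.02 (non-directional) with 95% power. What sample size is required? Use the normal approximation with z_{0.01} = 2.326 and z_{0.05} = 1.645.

n = 226

Fisher's z: C = ½·ln((1+r)/(1−r)) = ½·ln(1.7027) = 0.2661.
n = ((z_{α/2} + z_β)/C)² + 3.
(2.326 + 1.645) / 0.2661 = 3.971 / 0.2661 = 14.923.
n = 14.923² + 3 = 222.69 + 3 = 225.7.
Round up.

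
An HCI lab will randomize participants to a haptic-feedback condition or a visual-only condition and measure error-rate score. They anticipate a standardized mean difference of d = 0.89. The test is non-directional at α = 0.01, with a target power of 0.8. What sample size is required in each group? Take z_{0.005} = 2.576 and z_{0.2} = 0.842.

n = 30 per group

For two independent groups with equal n: n = 2·((z_{α/2} + z_β) / d)².
z_{α/2} + z_β = 2.576 + 0.842 = 3.418.
n = 2 × (3.418 / 0.89)² = 2 × 3.840² = 2 × 14.75 = 29.5.
Round up to the next whole participant.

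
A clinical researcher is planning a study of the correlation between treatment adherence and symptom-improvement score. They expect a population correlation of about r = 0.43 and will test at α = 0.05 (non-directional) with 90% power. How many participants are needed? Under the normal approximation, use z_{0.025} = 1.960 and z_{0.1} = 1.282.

Fisher's z: C = ½·ln((1+r)/(1−r)) = ½·ln(2.5088) = 0.4599.
n = ((z_{α/2} + z_β)/C)² + 3.
(1.960 + 1.282) / 0.4599 = 3.242 / 0.4599 = 7.049.
n = 7.049² + 3 = 49.69 + 3 = 52.7.
Round up.

n = 53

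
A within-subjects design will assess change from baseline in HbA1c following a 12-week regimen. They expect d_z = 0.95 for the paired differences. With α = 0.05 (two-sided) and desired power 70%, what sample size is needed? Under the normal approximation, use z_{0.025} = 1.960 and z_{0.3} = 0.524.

n = 7 pairs

For a paired (one-sample on differences) test: n = ((z_{α/2} + z_β) / d)².
z_{α/2} + z_β = 1.960 + 0.524 = 2.484.
n = (2.484 / 0.95)² = 2.615² = 6.84.
Round up.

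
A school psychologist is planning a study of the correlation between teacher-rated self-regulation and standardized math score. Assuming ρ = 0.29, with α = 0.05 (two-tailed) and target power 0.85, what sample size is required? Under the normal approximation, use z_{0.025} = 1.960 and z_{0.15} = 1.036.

n = 104

Fisher's z: C = ½·ln((1+r)/(1−r)) = ½·ln(1.8169) = 0.2986.
n = ((z_{α/2} + z_β)/C)² + 3.
(1.960 + 1.036) / 0.2986 = 2.996 / 0.2986 = 10.033.
n = 10.033² + 3 = 100.67 + 3 = 103.7.
Round up.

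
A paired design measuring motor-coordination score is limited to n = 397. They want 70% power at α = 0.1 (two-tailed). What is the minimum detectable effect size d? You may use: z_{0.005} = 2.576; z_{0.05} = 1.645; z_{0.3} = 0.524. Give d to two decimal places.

For a single sample (or paired design) of n = 397: d_min = (z_{α/2} + z_β)/√n.
z-sum = 1.645 + 0.524 = 2.169.
d_min = 2.169 / √397 = 2.169 / 19.925 = 0.109.

d_min ≈ 0.11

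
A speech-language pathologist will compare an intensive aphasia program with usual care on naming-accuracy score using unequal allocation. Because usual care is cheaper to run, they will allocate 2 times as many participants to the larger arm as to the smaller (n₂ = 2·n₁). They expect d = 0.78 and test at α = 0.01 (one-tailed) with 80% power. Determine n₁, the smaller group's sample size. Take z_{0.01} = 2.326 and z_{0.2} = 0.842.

n₁ = 25

With allocation ratio k = n₂/n₁ = 2, Var(x̄₁−x̄₂) = σ²(1/n₁ + 1/(k·n₁)) = σ²·(k+1)/(k·n₁).
So n₁ = (1 + 1/k)·((z_{α} + z_β)/d)² = 1.500 × (3.168/0.78)².
n₁ = 1.500 × 16.50 = 24.7.
Round up: n₁ = 25, giving n₂ = 2 × 25 = 50.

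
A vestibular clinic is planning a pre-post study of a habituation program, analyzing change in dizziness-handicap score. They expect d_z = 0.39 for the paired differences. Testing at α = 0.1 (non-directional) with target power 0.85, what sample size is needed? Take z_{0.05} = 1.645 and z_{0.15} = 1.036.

n = 48 pairs

For a paired (one-sample on differences) test: n = ((z_{α/2} + z_β) / d)².
z_{α/2} + z_β = 1.645 + 1.036 = 2.681.
n = (2.681 / 0.39)² = 6.874² = 47.26.
Round up.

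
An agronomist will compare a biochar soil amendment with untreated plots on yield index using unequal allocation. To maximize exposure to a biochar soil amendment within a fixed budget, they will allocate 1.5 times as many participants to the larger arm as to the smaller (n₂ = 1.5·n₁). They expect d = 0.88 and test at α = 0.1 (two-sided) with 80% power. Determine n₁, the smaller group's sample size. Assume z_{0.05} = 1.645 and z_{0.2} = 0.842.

n₁ = 14

With allocation ratio k = n₂/n₁ = 1.5, Var(x̄₁−x̄₂) = σ²(1/n₁ + 1/(k·n₁)) = σ²·(k+1)/(k·n₁).
So n₁ = (1 + 1/k)·((z_{α/2} + z_β)/d)² = 1.667 × (2.487/0.88)².
n₁ = 1.667 × 7.99 = 13.3.
Round up: n₁ = 14, giving n₂ = 1.5 × 14 = 21.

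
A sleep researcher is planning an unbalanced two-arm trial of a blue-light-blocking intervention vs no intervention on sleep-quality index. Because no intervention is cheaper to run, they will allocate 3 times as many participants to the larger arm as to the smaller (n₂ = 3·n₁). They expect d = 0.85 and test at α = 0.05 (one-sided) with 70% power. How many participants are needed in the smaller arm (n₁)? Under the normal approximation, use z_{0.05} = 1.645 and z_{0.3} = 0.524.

n₁ = 9

With allocation ratio k = n₂/n₁ = 3, Var(x̄₁−x̄₂) = σ²(1/n₁ + 1/(k·n₁)) = σ²·(k+1)/(k·n₁).
So n₁ = (1 + 1/k)·((z_{α} + z_β)/d)² = 1.333 × (2.169/0.85)².
n₁ = 1.333 × 6.51 = 8.7.
Round up: n₁ = 9, giving n₂ = 3 × 9 = 27.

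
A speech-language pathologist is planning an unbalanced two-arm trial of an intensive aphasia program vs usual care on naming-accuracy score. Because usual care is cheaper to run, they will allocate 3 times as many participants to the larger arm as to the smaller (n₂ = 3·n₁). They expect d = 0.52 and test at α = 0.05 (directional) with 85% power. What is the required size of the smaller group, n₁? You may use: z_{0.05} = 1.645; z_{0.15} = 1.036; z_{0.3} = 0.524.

With allocation ratio k = n₂/n₁ = 3, Var(x̄₁−x̄₂) = σ²(1/n₁ + 1/(k·n₁)) = σ²·(k+1)/(k·n₁).
So n₁ = (1 + 1/k)·((z_{α} + z_β)/d)² = 1.333 × (2.681/0.52)².
n₁ = 1.333 × 26.58 = 35.4.
Round up: n₁ = 36, giving n₂ = 3 × 36 = 108.

n₁ = 36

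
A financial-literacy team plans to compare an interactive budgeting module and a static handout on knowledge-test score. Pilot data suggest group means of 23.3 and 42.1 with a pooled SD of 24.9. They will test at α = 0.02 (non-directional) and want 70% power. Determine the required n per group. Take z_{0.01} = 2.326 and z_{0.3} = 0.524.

n = 29 per group

Cohen's d = |M₁ − M₂| / SD_pooled = |23.3 − 42.1| / 24.9 = 18.8 / 24.9 = 0.755.
For two independent groups with equal n: n = 2·((z_{α/2} + z_β) / d)².
z_{α/2} + z_β = 2.326 + 0.524 = 2.850.
n = 2 × (2.850 / 0.755)² = 2 × 3.775² = 2 × 14.25 = 28.5.
Round up to the next whole participant.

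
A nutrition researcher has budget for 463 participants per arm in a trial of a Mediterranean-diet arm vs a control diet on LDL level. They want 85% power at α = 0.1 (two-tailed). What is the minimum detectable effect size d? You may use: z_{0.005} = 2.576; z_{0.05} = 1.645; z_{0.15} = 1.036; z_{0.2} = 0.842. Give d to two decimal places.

For two independent groups of n = 463 each: d_min = (z_{α/2} + z_β)·√(2/n).
z-sum = 1.645 + 1.036 = 2.681.
d_min = 2.681 × √(2/463) = 2.681 × 0.0657 = 0.176.

d_min ≈ 0.18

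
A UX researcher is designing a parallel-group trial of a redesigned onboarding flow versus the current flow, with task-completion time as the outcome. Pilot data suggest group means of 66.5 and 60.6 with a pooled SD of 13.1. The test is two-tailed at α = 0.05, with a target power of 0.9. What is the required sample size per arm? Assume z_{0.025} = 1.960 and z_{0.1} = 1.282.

Cohen's d = |M₁ − M₂| / SD_pooled = |66.5 − 60.6| / 13.1 = 5.9 / 13.1 = 0.450.
For two independent groups with equal n: n = 2·((z_{α/2} + z_β) / d)².
z_{α/2} + z_β = 1.960 + 1.282 = 3.242.
n = 2 × (3.242 / 0.450)² = 2 × 7.204² = 2 × 51.90 = 103.8.
Round up to the next whole participant.

n = 104 per group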